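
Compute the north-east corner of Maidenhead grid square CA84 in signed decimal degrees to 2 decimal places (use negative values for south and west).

-85.00, -122.00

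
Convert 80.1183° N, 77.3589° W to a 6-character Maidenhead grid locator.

FR10hc

Offset from 180°W / 90°S: lon 102.6411°, lat 170.1183°.
Field: 102.6411/20 → 5 → F, 170.1183/10 → 17 → R; chars FR.
Square: 2.6411/2 → 1, 0.1183/1 → 0; chars 10.
Subsquare: 0.6411/0.0833333 → 7 → h, 0.1183/0.0416667 → 2 → c; chars hc.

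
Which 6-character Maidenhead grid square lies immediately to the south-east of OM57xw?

OM67av

Longitude subsquare x = 23; +1 → 24, wraps to 0 = a, carry into square.
Longitude square 5; +1 → 6.
Latitude subsquare w = 22; −1 → 21 = v.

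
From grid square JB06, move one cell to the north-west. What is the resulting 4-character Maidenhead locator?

IB97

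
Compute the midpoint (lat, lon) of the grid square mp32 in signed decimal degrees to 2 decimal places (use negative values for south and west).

62.50, 67.00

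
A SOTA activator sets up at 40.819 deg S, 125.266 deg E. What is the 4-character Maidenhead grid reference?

PE29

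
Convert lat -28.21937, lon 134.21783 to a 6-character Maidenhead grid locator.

PG71cs

Add 180° to longitude and 90° to latitude: 314.2178, 61.7806.
Field: lon ⌊314.2178/20⌋ = 15 → P; lat ⌊61.7806/10⌋ = 6 → G.
Square: lon ⌊14.2178/2⌋ = 7; lat ⌊1.7806/1⌋ = 1.
Subsquare: lon ⌊0.2178/0.0833333⌋ = 2 → c; lat ⌊0.7806/0.0416667⌋ = 18 → s.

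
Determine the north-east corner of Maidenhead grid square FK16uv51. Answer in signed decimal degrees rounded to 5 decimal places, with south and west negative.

16.88333, -76.28333

Field F=5, K=10: +5·20° lon, +10·10° lat → SW at lon -80°, lat 10°.
Square 1, 6: +1·2° lon, +6·1° lat → SW at lon -78°, lat 16°.
Subsquare u=20, v=21: +20·0.0833333° lon, +21·0.0416667° lat → SW at lon -76.3333°, lat 16.875°.
Extended square 5, 1: +5·0.00833333° lon, +1·0.00416667° lat → SW at lon -76.2917°, lat 16.8792°.
Cell spans 0.00833333° lon × 0.00416667° lat. NE corner is SW corner plus one full cell.
latitude 16.88333, longitude -76.28333.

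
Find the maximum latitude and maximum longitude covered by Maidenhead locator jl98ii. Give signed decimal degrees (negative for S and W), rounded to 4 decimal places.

Field J=9, L=11: +9·20° lon, +11·10° lat → SW at lon 0°, lat 20°.
Square 9, 8: +9·2° lon, +8·1° lat → SW at lon 18°, lat 28°.
Subsquare i=8, i=8: +8·0.0833333° lon, +8·0.0416667° lat → SW at lon 18.6667°, lat 28.3333°.
Cell spans 0.0833333° lon × 0.0416667° lat. NE corner is SW corner plus one full cell.
latitude 28.3750, longitude 18.7500.

28.3750, 18.7500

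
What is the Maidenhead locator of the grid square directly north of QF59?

Latitude square 9; +1 → 10, wraps to 0, carry into field.
Latitude field F = 5; +1 → 6 = G.
The longitude characters are unchanged.

QG50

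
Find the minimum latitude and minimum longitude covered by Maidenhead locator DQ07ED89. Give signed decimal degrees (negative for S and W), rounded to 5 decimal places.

Field D=3, Q=16: +3·20° lon, +16·10° lat → SW at lon -120°, lat 70°.
Square 0, 7: +0·2° lon, +7·1° lat → SW at lon -120°, lat 77°.
Subsquare e=4, d=3: +4·0.0833333° lon, +3·0.0416667° lat → SW at lon -119.667°, lat 77.125°.
Extended square 8, 9: +8·0.00833333° lon, +9·0.00416667° lat → SW at lon -119.6°, lat 77.1625°.
latitude 77.16250, longitude -119.60000.

77.16250, -119.60000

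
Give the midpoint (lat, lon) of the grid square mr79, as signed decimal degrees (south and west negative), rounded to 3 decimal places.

Field M=12, R=17: +12·20° lon, +17·10° lat → SW at lon 60°, lat 80°.
Square 7, 9: +7·2° lon, +9·1° lat → SW at lon 74°, lat 89°.
Cell spans 2° lon × 1° lat. Centre is SW corner plus half of each.
latitude 89.500, longitude 75.000.

89.500, 75.000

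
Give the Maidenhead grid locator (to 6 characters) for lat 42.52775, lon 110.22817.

ON52cm

Shift to the Maidenhead origin (180°W, 90°S): lon 290.2282, lat 132.5277.
Field: lon ⌊290.2282/20⌋ = 14 → O; lat ⌊132.5277/10⌋ = 13 → N.
Square: lon ⌊10.2282/2⌋ = 5; lat ⌊2.5277/1⌋ = 2.
Subsquare: lon ⌊0.2282/0.0833333⌋ = 2 → c; lat ⌊0.5277/0.0416667⌋ = 12 → m.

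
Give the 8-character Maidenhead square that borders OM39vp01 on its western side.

OM39up91

Longitude extended square 0; −1 → -1, wraps to 9, carry into subsquare.
Longitude subsquare v = 21; −1 → 20 = u.
The latitude characters are unchanged.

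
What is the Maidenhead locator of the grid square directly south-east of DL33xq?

Longitude subsquare x = 23; +1 → 24, wraps to 0 = a, carry into square.
Longitude square 3; +1 → 4.
Latitude subsquare q = 16; −1 → 15 = p.

DL43ap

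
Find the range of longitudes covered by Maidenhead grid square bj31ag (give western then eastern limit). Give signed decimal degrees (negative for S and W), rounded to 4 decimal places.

Field B=1, J=9: +1·20° lon, +9·10° lat → SW at lon -160°, lat 0°.
Square 3, 1: +3·2° lon, +1·1° lat → SW at lon -154°, lat 1°.
Subsquare a=0, g=6: +0·0.0833333° lon, +6·0.0416667° lat → SW at lon -154°, lat 1.25°.
Cell spans 0.0833333° lon × 0.0416667° lat.
west -154.0000, east -153.9167.

-154.0000, -153.9167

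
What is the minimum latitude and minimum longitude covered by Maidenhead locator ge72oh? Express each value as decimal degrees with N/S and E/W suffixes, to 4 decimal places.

Field G=6, E=4: +6·20° lon, +4·10° lat → SW at lon -60°, lat -50°.
Square 7, 2: +7·2° lon, +2·1° lat → SW at lon -46°, lat -48°.
Subsquare o=14, h=7: +14·0.0833333° lon, +7·0.0416667° lat → SW at lon -44.8333°, lat -47.7083°.
latitude 47.7083° S, longitude 44.8333° W.

47.7083° S, 44.8333° W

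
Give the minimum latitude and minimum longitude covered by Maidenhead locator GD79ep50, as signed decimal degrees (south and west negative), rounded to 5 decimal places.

-50.37500, -45.62500

Field G=6, D=3: +6·20° lon, +3·10° lat → SW at lon -60°, lat -60°.
Square 7, 9: +7·2° lon, +9·1° lat → SW at lon -46°, lat -51°.
Subsquare e=4, p=15: +4·0.0833333° lon, +15·0.0416667° lat → SW at lon -45.6667°, lat -50.375°.
Extended square 5, 0: +5·0.00833333° lon, +0·0.00416667° lat → SW at lon -45.625°, lat -50.375°.
latitude -50.37500, longitude -45.62500.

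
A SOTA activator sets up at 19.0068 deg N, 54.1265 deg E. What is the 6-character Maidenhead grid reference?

Add 180° to longitude and 90° to latitude: 234.1265, 109.0068.
Field: 234.1265/20 → 11 → L, 109.0068/10 → 10 → K; chars LK.
Square: 14.1265/2 → 7, 9.0068/1 → 9; chars 79.
Subsquare: 0.1265/0.0833333 → 1 → b, 0.0068/0.0416667 → 0 → a; chars ba.

LK79ba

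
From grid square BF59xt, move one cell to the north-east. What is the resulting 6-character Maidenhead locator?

BF69au

Longitude subsquare x = 23; +1 → 24, wraps to 0 = a, carry into square.
Longitude square 5; +1 → 6.
Latitude subsquare t = 19; +1 → 20 = u.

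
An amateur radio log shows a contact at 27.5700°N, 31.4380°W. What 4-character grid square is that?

HL47

Add 180° to longitude and 90° to latitude: 148.56, 117.57.
Field: lon ⌊148.56/20⌋ = 7 → H; lat ⌊117.57/10⌋ = 11 → L.
Square: lon ⌊8.56/2⌋ = 4; lat ⌊7.57/1⌋ = 7.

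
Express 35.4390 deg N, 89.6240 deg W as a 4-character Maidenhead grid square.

EM55

Add 180° to longitude and 90° to latitude: 90.38, 125.44.
Field: lon ⌊90.38/20⌋ = 4 → E; lat ⌊125.44/10⌋ = 12 → M.
Square: lon ⌊10.38/2⌋ = 5; lat ⌊5.44/1⌋ = 5.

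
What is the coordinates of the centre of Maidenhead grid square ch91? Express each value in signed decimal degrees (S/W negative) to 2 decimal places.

-18.50, -121.00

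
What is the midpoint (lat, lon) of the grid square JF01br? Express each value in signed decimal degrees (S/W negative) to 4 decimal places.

Field J=9, F=5: +9·20° lon, +5·10° lat → SW at lon 0°, lat -40°.
Square 0, 1: +0·2° lon, +1·1° lat → SW at lon 0°, lat -39°.
Subsquare b=1, r=17: +1·0.0833333° lon, +17·0.0416667° lat → SW at lon 0.0833333°, lat -38.2917°.
Cell spans 0.0833333° lon × 0.0416667° lat. Centre is SW corner plus half of each.
latitude -38.2708, longitude 0.1250.

-38.2708, 0.1250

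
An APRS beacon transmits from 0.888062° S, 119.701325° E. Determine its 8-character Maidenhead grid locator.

Add 180° to longitude and 90° to latitude: 299.70132, 89.11194.
Field: lon ⌊299.70132/20⌋ = 14 → O; lat ⌊89.11194/10⌋ = 8 → I.
Square: lon ⌊19.70132/2⌋ = 9; lat ⌊9.11194/1⌋ = 9.
Subsquare: lon ⌊1.70132/0.0833333⌋ = 20 → u; lat ⌊0.11194/0.0416667⌋ = 2 → c.
Extended square: lon ⌊0.03466/0.00833333⌋ = 4; lat ⌊0.02860/0.00416667⌋ = 6.

OI99uc46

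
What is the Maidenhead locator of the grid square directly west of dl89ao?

DL79xo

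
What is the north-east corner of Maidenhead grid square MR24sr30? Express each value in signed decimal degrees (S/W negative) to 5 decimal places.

Field M=12, R=17: +12·20° lon, +17·10° lat → SW at lon 60°, lat 80°.
Square 2, 4: +2·2° lon, +4·1° lat → SW at lon 64°, lat 84°.
Subsquare s=18, r=17: +18·0.0833333° lon, +17·0.0416667° lat → SW at lon 65.5°, lat 84.7083°.
Extended square 3, 0: +3·0.00833333° lon, +0·0.00416667° lat → SW at lon 65.525°, lat 84.7083°.
Cell spans 0.00833333° lon × 0.00416667° lat. NE corner is SW corner plus one full cell.
latitude 84.71250, longitude 65.53333.

84.71250, 65.53333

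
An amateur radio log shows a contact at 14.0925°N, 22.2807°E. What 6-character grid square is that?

KK14dc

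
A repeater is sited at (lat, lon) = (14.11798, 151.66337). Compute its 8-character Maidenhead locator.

Shift to the Maidenhead origin (180°W, 90°S): lon 331.66337, lat 104.11798.
Field: 331.66337/20 → 16 → Q, 104.11798/10 → 10 → K; chars QK.
Square: 11.66337/2 → 5, 4.11798/1 → 4; chars 54.
Subsquare: 1.66337/0.0833333 → 19 → t, 0.11798/0.0416667 → 2 → c; chars tc.
Extended square: 0.08004/0.00833333 → 9, 0.03465/0.00416667 → 8; chars 98.

QK54tc98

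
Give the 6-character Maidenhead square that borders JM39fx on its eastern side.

Longitude subsquare f = 5; +1 → 6 = g.
The latitude characters are unchanged.

JM39gx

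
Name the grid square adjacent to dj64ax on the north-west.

DJ55xa

Longitude subsquare a = 0; −1 → -1, wraps to 23 = x, carry into square.
Longitude square 6; −1 → 5.
Latitude subsquare x = 23; +1 → 24, wraps to 0 = a, carry into square.
Latitude square 4; +1 → 5.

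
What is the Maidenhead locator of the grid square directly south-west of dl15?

DL04

Longitude square 1; −1 → 0.
Latitude square 5; −1 → 4.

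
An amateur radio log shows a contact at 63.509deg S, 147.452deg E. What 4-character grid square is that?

QC36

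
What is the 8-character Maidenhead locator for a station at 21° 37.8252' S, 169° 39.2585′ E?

RG48ti88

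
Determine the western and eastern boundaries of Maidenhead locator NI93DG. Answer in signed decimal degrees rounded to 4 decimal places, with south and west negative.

Field N=13, I=8: +13·20° lon, +8·10° lat → SW at lon 80°, lat -10°.
Square 9, 3: +9·2° lon, +3·1° lat → SW at lon 98°, lat -7°.
Subsquare d=3, g=6: +3·0.0833333° lon, +6·0.0416667° lat → SW at lon 98.25°, lat -6.75°.
Cell spans 0.0833333° lon × 0.0416667° lat.
west 98.2500, east 98.3333.

98.2500, 98.3333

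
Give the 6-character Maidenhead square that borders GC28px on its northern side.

Latitude subsquare x = 23; +1 → 24, wraps to 0 = a, carry into square.
Latitude square 8; +1 → 9.
The longitude characters are unchanged.

GC29pa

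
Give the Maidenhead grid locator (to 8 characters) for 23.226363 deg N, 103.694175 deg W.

DL83df64

Shift to the Maidenhead origin (180°W, 90°S): lon 76.30582, lat 113.22636.
Field: lon ⌊76.30582/20⌋ = 3 → D; lat ⌊113.22636/10⌋ = 11 → L.
Square: lon ⌊16.30582/2⌋ = 8; lat ⌊3.22636/1⌋ = 3.
Subsquare: lon ⌊0.30582/0.0833333⌋ = 3 → d; lat ⌊0.22636/0.0416667⌋ = 5 → f.
Extended square: lon ⌊0.05582/0.00833333⌋ = 6; lat ⌊0.01803/0.00416667⌋ = 4.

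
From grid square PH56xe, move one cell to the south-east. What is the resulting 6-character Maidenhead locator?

Longitude subsquare x = 23; +1 → 24, wraps to 0 = a, carry into square.
Longitude square 5; +1 → 6.
Latitude subsquare e = 4; −1 → 3 = d.

PH66ad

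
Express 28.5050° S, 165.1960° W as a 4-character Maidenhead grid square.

AG71

Offset from 180°W / 90°S: lon 14.80°, lat 61.50°.
Field: lon ⌊14.80/20⌋ = 0 → A; lat ⌊61.50/10⌋ = 6 → G.
Square: lon ⌊14.80/2⌋ = 7; lat ⌊1.50/1⌋ = 1.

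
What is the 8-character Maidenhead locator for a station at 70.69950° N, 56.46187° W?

GQ10sq47

Offset from 180°W / 90°S: lon 123.53813°, lat 160.69950°.
Field (20°×10°, letters A–R): 123.53813/20 → 6 → G, 160.69950/10 → 16 → Q; chars GQ.
Square (2°×1°, digits 0–9): 3.53813/2 → 1, 0.69950/1 → 0; chars 10.
Subsquare (5′×2.5′, letters a–x): 1.53813/0.0833333 → 18 → s, 0.69950/0.0416667 → 16 → q; chars sq.
Extended square (30″×15″, digits 0–9): 0.03813/0.00833333 → 4, 0.03283/0.00416667 → 7; chars 47.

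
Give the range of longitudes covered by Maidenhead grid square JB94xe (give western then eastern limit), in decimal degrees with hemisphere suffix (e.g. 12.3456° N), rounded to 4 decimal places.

Field J=9, B=1: +9·20° lon, +1·10° lat → SW at lon 0°, lat -80°.
Square 9, 4: +9·2° lon, +4·1° lat → SW at lon 18°, lat -76°.
Subsquare x=23, e=4: +23·0.0833333° lon, +4·0.0416667° lat → SW at lon 19.9167°, lat -75.8333°.
Cell spans 0.0833333° lon × 0.0416667° lat.
west 19.9167° E, east 20.0000° E.

19.9167° E, 20.0000° E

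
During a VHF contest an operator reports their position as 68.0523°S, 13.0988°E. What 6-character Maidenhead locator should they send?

JC61nw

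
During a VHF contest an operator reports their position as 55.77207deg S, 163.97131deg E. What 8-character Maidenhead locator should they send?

Shift to the Maidenhead origin (180°W, 90°S): lon 343.97131, lat 34.22793.
Field: 343.97131/20 → 17 → R, 34.22793/10 → 3 → D; chars RD.
Square: 3.97131/2 → 1, 4.22793/1 → 4; chars 14.
Subsquare: 1.97131/0.0833333 → 23 → x, 0.22793/0.0416667 → 5 → f; chars xf.
Extended square: 0.05464/0.00833333 → 6, 0.01960/0.00416667 → 4; chars 64.

RD14xf64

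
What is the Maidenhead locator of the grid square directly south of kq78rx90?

KQ78rw99

Latitude extended square 0; −1 → -1, wraps to 9, carry into subsquare.
Latitude subsquare x = 23; −1 → 22 = w.
The longitude characters are unchanged.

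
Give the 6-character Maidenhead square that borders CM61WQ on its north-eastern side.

CM61xr

Longitude subsquare w = 22; +1 → 23 = x.
Latitude subsquare q = 16; +1 → 17 = r.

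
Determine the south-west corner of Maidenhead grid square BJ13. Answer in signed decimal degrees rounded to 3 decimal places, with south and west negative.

3.000, -158.000

Field B=1, J=9: +1·20° lon, +9·10° lat → SW at lon -160°, lat 0°.
Square 1, 3: +1·2° lon, +3·1° lat → SW at lon -158°, lat 3°.
latitude 3.000, longitude -158.000.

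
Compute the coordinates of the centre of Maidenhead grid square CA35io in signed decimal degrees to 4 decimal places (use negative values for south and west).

-84.3958, -133.2917

Field C=2, A=0: +2·20° lon, +0·10° lat → SW at lon -140°, lat -90°.
Square 3, 5: +3·2° lon, +5·1° lat → SW at lon -134°, lat -85°.
Subsquare i=8, o=14: +8·0.0833333° lon, +14·0.0416667° lat → SW at lon -133.333°, lat -84.4167°.
Cell spans 0.0833333° lon × 0.0416667° lat. Centre is SW corner plus half of each.
latitude -84.3958, longitude -133.2917.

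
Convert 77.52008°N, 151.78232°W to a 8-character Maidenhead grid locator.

Add 180° to longitude and 90° to latitude: 28.21768, 167.52008.
Field: 28.21768/20 → 1 → B, 167.52008/10 → 16 → Q; chars BQ.
Square: 8.21768/2 → 4, 7.52008/1 → 7; chars 47.
Subsquare: 0.21768/0.0833333 → 2 → c, 0.52008/0.0416667 → 12 → m; chars cm.
Extended square: 0.05101/0.00833333 → 6, 0.02008/0.00416667 → 4; chars 64.

BQ47cm64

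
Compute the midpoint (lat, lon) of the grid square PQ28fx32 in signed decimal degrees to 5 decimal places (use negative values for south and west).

78.96875, 124.44583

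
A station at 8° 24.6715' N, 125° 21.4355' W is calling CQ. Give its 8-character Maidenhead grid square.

Add 180° to longitude and 90° to latitude: 54.64274, 98.41119.
Field: lon ⌊54.64274/20⌋ = 2 → C; lat ⌊98.41119/10⌋ = 9 → J.
Square: lon ⌊14.64274/2⌋ = 7; lat ⌊8.41119/1⌋ = 8.
Subsquare: lon ⌊0.64274/0.0833333⌋ = 7 → h; lat ⌊0.41119/0.0416667⌋ = 9 → j.
Extended square: lon ⌊0.05941/0.00833333⌋ = 7; lat ⌊0.03619/0.00416667⌋ = 8.

CJ78hj78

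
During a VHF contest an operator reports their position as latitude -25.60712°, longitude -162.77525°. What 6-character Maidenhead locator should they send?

Shift to the Maidenhead origin (180°W, 90°S): lon 17.2248, lat 64.3929.
Field (20°×10°, letters A–R): 17.2248/20 → 0 → A, 64.3929/10 → 6 → G; chars AG.
Square (2°×1°, digits 0–9): 17.2248/2 → 8, 4.3929/1 → 4; chars 84.
Subsquare (5′×2.5′, letters a–x): 1.2248/0.0833333 → 14 → o, 0.3929/0.0416667 → 9 → j; chars oj.

AG84oj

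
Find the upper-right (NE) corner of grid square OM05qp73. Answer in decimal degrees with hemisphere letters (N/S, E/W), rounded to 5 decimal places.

35.64167° N, 101.40000° E

Field O=14, M=12: +14·20° lon, +12·10° lat → SW at lon 100°, lat 30°.
Square 0, 5: +0·2° lon, +5·1° lat → SW at lon 100°, lat 35°.
Subsquare q=16, p=15: +16·0.0833333° lon, +15·0.0416667° lat → SW at lon 101.333°, lat 35.625°.
Extended square 7, 3: +7·0.00833333° lon, +3·0.00416667° lat → SW at lon 101.392°, lat 35.6375°.
Cell spans 0.00833333° lon × 0.00416667° lat. NE corner is SW corner plus one full cell.
latitude 35.64167° N, longitude 101.40000° E.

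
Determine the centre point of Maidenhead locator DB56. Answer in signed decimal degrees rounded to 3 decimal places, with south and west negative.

Field D=3, B=1: +3·20° lon, +1·10° lat → SW at lon -120°, lat -80°.
Square 5, 6: +5·2° lon, +6·1° lat → SW at lon -110°, lat -74°.
Cell spans 2° lon × 1° lat. Centre is SW corner plus half of each.
latitude -73.500, longitude -109.000.

-73.500, -109.000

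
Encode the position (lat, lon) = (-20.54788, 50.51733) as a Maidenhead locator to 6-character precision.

Shift to the Maidenhead origin (180°W, 90°S): lon 230.5173, lat 69.4521.
Field: 230.5173/20 → 11 → L, 69.4521/10 → 6 → G; chars LG.
Square: 10.5173/2 → 5, 9.4521/1 → 9; chars 59.
Subsquare: 0.5173/0.0833333 → 6 → g, 0.4521/0.0416667 → 10 → k; chars gk.

LG59gk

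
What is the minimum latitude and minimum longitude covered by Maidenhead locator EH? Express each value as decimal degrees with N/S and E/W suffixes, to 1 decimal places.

20.0° S, 100.0° W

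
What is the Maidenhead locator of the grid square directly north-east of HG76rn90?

HG76sn01

Longitude extended square 9; +1 → 10, wraps to 0, carry into subsquare.
Longitude subsquare r = 17; +1 → 18 = s.
Latitude extended square 0; +1 → 1.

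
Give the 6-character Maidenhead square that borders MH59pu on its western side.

Longitude subsquare p = 15; −1 → 14 = o.
The latitude characters are unchanged.

MH59ou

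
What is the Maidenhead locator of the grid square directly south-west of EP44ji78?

Longitude extended square 7; −1 → 6.
Latitude extended square 8; −1 → 7.

EP44ji67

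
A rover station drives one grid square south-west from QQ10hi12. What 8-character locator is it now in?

QQ10hi01

Longitude extended square 1; −1 → 0.
Latitude extended square 2; −1 → 1.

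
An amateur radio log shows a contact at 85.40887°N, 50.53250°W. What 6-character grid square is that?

GR45rj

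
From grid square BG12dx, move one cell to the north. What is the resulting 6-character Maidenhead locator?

BG13da

Latitude subsquare x = 23; +1 → 24, wraps to 0 = a, carry into square.
Latitude square 2; +1 → 3.
The longitude characters are unchanged.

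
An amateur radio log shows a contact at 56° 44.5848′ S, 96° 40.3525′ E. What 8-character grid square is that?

Add 180° to longitude and 90° to latitude: 276.67254, 33.25692.
Field: 276.67254/20 → 13 → N, 33.25692/10 → 3 → D; chars ND.
Square: 16.67254/2 → 8, 3.25692/1 → 3; chars 83.
Subsquare: 0.67254/0.0833333 → 8 → i, 0.25692/0.0416667 → 6 → g; chars ig.
Extended square: 0.00588/0.00833333 → 0, 0.00692/0.00416667 → 1; chars 01.

ND83ig01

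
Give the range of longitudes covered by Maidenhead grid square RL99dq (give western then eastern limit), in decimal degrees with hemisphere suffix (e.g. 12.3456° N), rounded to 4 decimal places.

Field R=17, L=11: +17·20° lon, +11·10° lat → SW at lon 160°, lat 20°.
Square 9, 9: +9·2° lon, +9·1° lat → SW at lon 178°, lat 29°.
Subsquare d=3, q=16: +3·0.0833333° lon, +16·0.0416667° lat → SW at lon 178.25°, lat 29.6667°.
Cell spans 0.0833333° lon × 0.0416667° lat.
west 178.2500° E, east 178.3333° E.

178.2500° E, 178.3333° E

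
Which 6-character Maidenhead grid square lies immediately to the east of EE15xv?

Longitude subsquare x = 23; +1 → 24, wraps to 0 = a, carry into square.
Longitude square 1; +1 → 2.
The latitude characters are unchanged.

EE25av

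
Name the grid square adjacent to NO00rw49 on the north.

Latitude extended square 9; +1 → 10, wraps to 0, carry into subsquare.
Latitude subsquare w = 22; +1 → 23 = x.
The longitude characters are unchanged.

NO00rx40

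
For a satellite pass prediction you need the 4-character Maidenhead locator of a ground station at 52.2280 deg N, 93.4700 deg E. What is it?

NO62

Offset from 180°W / 90°S: lon 273.47°, lat 142.23°.
Field (20°×10°, letters A–R): lon ⌊273.47/20⌋ = 13 → N; lat ⌊142.23/10⌋ = 14 → O.
Square (2°×1°, digits 0–9): lon ⌊13.47/2⌋ = 6; lat ⌊2.23/1⌋ = 2.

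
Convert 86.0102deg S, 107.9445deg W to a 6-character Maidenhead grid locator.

DA63ax

Shift to the Maidenhead origin (180°W, 90°S): lon 72.0555, lat 3.9898.
Field (20°×10°, letters A–R): lon ⌊72.0555/20⌋ = 3 → D; lat ⌊3.9898/10⌋ = 0 → A.
Square (2°×1°, digits 0–9): lon ⌊12.0555/2⌋ = 6; lat ⌊3.9898/1⌋ = 3.
Subsquare (5′×2.5′, letters a–x): lon ⌊0.0555/0.0833333⌋ = 0 → a; lat ⌊0.9898/0.0416667⌋ = 23 → x.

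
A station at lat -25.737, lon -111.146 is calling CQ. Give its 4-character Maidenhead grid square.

DG44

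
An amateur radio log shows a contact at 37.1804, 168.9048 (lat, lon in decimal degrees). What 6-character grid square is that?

Shift to the Maidenhead origin (180°W, 90°S): lon 348.9048, lat 127.1804.
Field: lon ⌊348.9048/20⌋ = 17 → R; lat ⌊127.1804/10⌋ = 12 → M.
Square: lon ⌊8.9048/2⌋ = 4; lat ⌊7.1804/1⌋ = 7.
Subsquare: lon ⌊0.9048/0.0833333⌋ = 10 → k; lat ⌊0.1804/0.0416667⌋ = 4 → e.

RM47ke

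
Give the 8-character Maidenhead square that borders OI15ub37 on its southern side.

Latitude extended square 7; −1 → 6.
The longitude characters are unchanged.

OI15ub36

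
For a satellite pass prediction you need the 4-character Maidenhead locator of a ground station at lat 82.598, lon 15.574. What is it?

JR72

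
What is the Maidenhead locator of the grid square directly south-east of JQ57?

JQ66

Longitude square 5; +1 → 6.
Latitude square 7; −1 → 6.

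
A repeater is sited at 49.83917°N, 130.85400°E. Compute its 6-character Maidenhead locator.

Add 180° to longitude and 90° to latitude: 310.8540, 139.8392.
Field (20°×10°, letters A–R): 310.8540/20 → 15 → P, 139.8392/10 → 13 → N; chars PN.
Square (2°×1°, digits 0–9): 10.8540/2 → 5, 9.8392/1 → 9; chars 59.
Subsquare (5′×2.5′, letters a–x): 0.8540/0.0833333 → 10 → k, 0.8392/0.0416667 → 20 → u; chars ku.

PN59ku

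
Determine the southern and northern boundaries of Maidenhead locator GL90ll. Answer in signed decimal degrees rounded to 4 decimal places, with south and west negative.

20.4583, 20.5000

Field G=6, L=11: +6·20° lon, +11·10° lat → SW at lon -60°, lat 20°.
Square 9, 0: +9·2° lon, +0·1° lat → SW at lon -42°, lat 20°.
Subsquare l=11, l=11: +11·0.0833333° lon, +11·0.0416667° lat → SW at lon -41.0833°, lat 20.4583°.
Cell spans 0.0833333° lon × 0.0416667° lat.
south 20.4583, north 20.5000.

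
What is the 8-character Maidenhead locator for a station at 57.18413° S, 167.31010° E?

Add 180° to longitude and 90° to latitude: 347.31010, 32.81587.
Field: 347.31010/20 → 17 → R, 32.81587/10 → 3 → D; chars RD.
Square: 7.31010/2 → 3, 2.81587/1 → 2; chars 32.
Subsquare: 1.31010/0.0833333 → 15 → p, 0.81587/0.0416667 → 19 → t; chars pt.
Extended square: 0.06010/0.00833333 → 7, 0.02420/0.00416667 → 5; chars 75.

RD32pt75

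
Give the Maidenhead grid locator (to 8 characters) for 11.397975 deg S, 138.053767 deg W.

CH08xo34

Offset from 180°W / 90°S: lon 41.94623°, lat 78.60202°.
Field: 41.94623/20 → 2 → C, 78.60202/10 → 7 → H; chars CH.
Square: 1.94623/2 → 0, 8.60202/1 → 8; chars 08.
Subsquare: 1.94623/0.0833333 → 23 → x, 0.60202/0.0416667 → 14 → o; chars xo.
Extended square: 0.02957/0.00833333 → 3, 0.01869/0.00416667 → 4; chars 34.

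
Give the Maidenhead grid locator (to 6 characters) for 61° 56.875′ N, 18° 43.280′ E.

JP91iw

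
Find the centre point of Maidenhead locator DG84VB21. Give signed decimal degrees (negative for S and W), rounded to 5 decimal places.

Field D=3, G=6: +3·20° lon, +6·10° lat → SW at lon -120°, lat -30°.
Square 8, 4: +8·2° lon, +4·1° lat → SW at lon -104°, lat -26°.
Subsquare v=21, b=1: +21·0.0833333° lon, +1·0.0416667° lat → SW at lon -102.25°, lat -25.9583°.
Extended square 2, 1: +2·0.00833333° lon, +1·0.00416667° lat → SW at lon -102.233°, lat -25.9542°.
Cell spans 0.00833333° lon × 0.00416667° lat. Centre is SW corner plus half of each.
latitude -25.95208, longitude -102.22917.

-25.95208, -102.22917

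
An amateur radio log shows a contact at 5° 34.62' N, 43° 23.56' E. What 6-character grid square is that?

LJ15qn

Offset from 180°W / 90°S: lon 223.3927°, lat 95.5770°.
Field: lon ⌊223.3927/20⌋ = 11 → L; lat ⌊95.5770/10⌋ = 9 → J.
Square: lon ⌊3.3927/2⌋ = 1; lat ⌊5.5770/1⌋ = 5.
Subsquare: lon ⌊1.3927/0.0833333⌋ = 16 → q; lat ⌊0.5770/0.0416667⌋ = 13 → n.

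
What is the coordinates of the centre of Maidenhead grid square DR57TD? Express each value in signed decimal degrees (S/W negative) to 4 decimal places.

Field D=3, R=17: +3·20° lon, +17·10° lat → SW at lon -120°, lat 80°.
Square 5, 7: +5·2° lon, +7·1° lat → SW at lon -110°, lat 87°.
Subsquare t=19, d=3: +19·0.0833333° lon, +3·0.0416667° lat → SW at lon -108.417°, lat 87.125°.
Cell spans 0.0833333° lon × 0.0416667° lat. Centre is SW corner plus half of each.
latitude 87.1458, longitude -108.3750.

87.1458, -108.3750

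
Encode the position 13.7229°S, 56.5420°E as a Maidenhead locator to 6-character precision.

LH86gg

Shift to the Maidenhead origin (180°W, 90°S): lon 236.5420, lat 76.2771.
Field: 236.5420/20 → 11 → L, 76.2771/10 → 7 → H; chars LH.
Square: 16.5420/2 → 8, 6.2771/1 → 6; chars 86.
Subsquare: 0.5420/0.0833333 → 6 → g, 0.2771/0.0416667 → 6 → g; chars gg.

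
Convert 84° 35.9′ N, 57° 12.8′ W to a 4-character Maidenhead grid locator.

GR14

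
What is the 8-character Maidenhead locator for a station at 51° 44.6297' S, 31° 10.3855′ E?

KD58og01

Add 180° to longitude and 90° to latitude: 211.17309, 38.25617.
Field: 211.17309/20 → 10 → K, 38.25617/10 → 3 → D; chars KD.
Square: 11.17309/2 → 5, 8.25617/1 → 8; chars 58.
Subsquare: 1.17309/0.0833333 → 14 → o, 0.25617/0.0416667 → 6 → g; chars og.
Extended square: 0.00642/0.00833333 → 0, 0.00617/0.00416667 → 1; chars 01.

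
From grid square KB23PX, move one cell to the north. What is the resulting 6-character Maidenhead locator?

KB24pa

Latitude subsquare x = 23; +1 → 24, wraps to 0 = a, carry into square.
Latitude square 3; +1 → 4.
The longitude characters are unchanged.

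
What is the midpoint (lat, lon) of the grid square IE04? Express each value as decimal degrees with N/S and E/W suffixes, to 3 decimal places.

45.500° S, 19.000° W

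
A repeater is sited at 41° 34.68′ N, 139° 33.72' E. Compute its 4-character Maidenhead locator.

PN91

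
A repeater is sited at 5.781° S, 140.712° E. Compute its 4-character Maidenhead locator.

QI04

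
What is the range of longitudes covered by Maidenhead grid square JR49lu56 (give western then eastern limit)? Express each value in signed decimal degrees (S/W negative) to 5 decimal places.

Field J=9, R=17: +9·20° lon, +17·10° lat → SW at lon 0°, lat 80°.
Square 4, 9: +4·2° lon, +9·1° lat → SW at lon 8°, lat 89°.
Subsquare l=11, u=20: +11·0.0833333° lon, +20·0.0416667° lat → SW at lon 8.91667°, lat 89.8333°.
Extended square 5, 6: +5·0.00833333° lon, +6·0.00416667° lat → SW at lon 8.95833°, lat 89.8583°.
Cell spans 0.00833333° lon × 0.00416667° lat.
west 8.95833, east 8.96667.

8.95833, 8.96667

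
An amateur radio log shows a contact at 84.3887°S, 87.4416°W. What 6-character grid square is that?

Add 180° to longitude and 90° to latitude: 92.5584, 5.6113.
Field: lon ⌊92.5584/20⌋ = 4 → E; lat ⌊5.6113/10⌋ = 0 → A.
Square: lon ⌊12.5584/2⌋ = 6; lat ⌊5.6113/1⌋ = 5.
Subsquare: lon ⌊0.5584/0.0833333⌋ = 6 → g; lat ⌊0.6113/0.0416667⌋ = 14 → o.

EA65go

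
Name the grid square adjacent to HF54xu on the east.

HF64au

Longitude subsquare x = 23; +1 → 24, wraps to 0 = a, carry into square.
Longitude square 5; +1 → 6.
The latitude characters are unchanged.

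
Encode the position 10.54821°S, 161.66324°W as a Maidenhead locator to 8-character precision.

AH99ek08

Offset from 180°W / 90°S: lon 18.33676°, lat 79.45179°.
Field: lon ⌊18.33676/20⌋ = 0 → A; lat ⌊79.45179/10⌋ = 7 → H.
Square: lon ⌊18.33676/2⌋ = 9; lat ⌊9.45179/1⌋ = 9.
Subsquare: lon ⌊0.33676/0.0833333⌋ = 4 → e; lat ⌊0.45179/0.0416667⌋ = 10 → k.
Extended square: lon ⌊0.00343/0.00833333⌋ = 0; lat ⌊0.03512/0.00416667⌋ = 8.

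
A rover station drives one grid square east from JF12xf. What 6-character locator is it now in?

JF22af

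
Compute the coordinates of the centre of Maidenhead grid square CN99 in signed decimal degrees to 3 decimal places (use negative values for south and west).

49.500, -121.000

Field C=2, N=13: +2·20° lon, +13·10° lat → SW at lon -140°, lat 40°.
Square 9, 9: +9·2° lon, +9·1° lat → SW at lon -122°, lat 49°.
Cell spans 2° lon × 1° lat. Centre is SW corner plus half of each.
latitude 49.500, longitude -121.000.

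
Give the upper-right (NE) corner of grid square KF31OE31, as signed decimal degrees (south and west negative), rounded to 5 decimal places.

-38.82500, 27.20000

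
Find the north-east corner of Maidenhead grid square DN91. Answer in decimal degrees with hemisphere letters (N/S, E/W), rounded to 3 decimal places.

42.000° N, 100.000° W

Field D=3, N=13: +3·20° lon, +13·10° lat → SW at lon -120°, lat 40°.
Square 9, 1: +9·2° lon, +1·1° lat → SW at lon -102°, lat 41°.
Cell spans 2° lon × 1° lat. NE corner is SW corner plus one full cell.
latitude 42.000° N, longitude 100.000° W.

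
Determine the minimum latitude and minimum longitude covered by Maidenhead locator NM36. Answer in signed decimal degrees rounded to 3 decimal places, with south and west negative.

Field N=13, M=12: +13·20° lon, +12·10° lat → SW at lon 80°, lat 30°.
Square 3, 6: +3·2° lon, +6·1° lat → SW at lon 86°, lat 36°.
latitude 36.000, longitude 86.000.

36.000, 86.000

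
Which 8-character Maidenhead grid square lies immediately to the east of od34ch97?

OD34dh07

Longitude extended square 9; +1 → 10, wraps to 0, carry into subsquare.
Longitude subsquare c = 2; +1 → 3 = d.
The latitude characters are unchanged.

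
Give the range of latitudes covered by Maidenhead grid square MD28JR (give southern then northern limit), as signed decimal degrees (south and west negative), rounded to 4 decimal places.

-51.2917, -51.2500

Field M=12, D=3: +12·20° lon, +3·10° lat → SW at lon 60°, lat -60°.
Square 2, 8: +2·2° lon, +8·1° lat → SW at lon 64°, lat -52°.
Subsquare j=9, r=17: +9·0.0833333° lon, +17·0.0416667° lat → SW at lon 64.75°, lat -51.2917°.
Cell spans 0.0833333° lon × 0.0416667° lat.
south -51.2917, north -51.2500.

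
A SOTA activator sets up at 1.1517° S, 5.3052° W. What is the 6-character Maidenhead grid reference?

Add 180° to longitude and 90° to latitude: 174.6948, 88.8483.
Field: lon ⌊174.6948/20⌋ = 8 → I; lat ⌊88.8483/10⌋ = 8 → I.
Square: lon ⌊14.6948/2⌋ = 7; lat ⌊8.8483/1⌋ = 8.
Subsquare: lon ⌊0.6948/0.0833333⌋ = 8 → i; lat ⌊0.8483/0.0416667⌋ = 20 → u.

II78iu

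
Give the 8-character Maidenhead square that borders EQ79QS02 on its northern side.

EQ79qs03

Latitude extended square 2; +1 → 3.
The longitude characters are unchanged.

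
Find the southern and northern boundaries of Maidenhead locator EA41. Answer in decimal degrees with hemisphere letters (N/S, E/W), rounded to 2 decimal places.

89.00° S, 88.00° S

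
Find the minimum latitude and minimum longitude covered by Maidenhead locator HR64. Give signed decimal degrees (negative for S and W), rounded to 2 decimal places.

84.00, -28.00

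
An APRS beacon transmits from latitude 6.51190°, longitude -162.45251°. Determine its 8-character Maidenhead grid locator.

AJ86sm52

Add 180° to longitude and 90° to latitude: 17.54749, 96.51190.
Field: 17.54749/20 → 0 → A, 96.51190/10 → 9 → J; chars AJ.
Square: 17.54749/2 → 8, 6.51190/1 → 6; chars 86.
Subsquare: 1.54749/0.0833333 → 18 → s, 0.51190/0.0416667 → 12 → m; chars sm.
Extended square: 0.04749/0.00833333 → 5, 0.01190/0.00416667 → 2; chars 52.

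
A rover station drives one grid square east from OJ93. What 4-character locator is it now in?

Longitude square 9; +1 → 10, wraps to 0, carry into field.
Longitude field O = 14; +1 → 15 = P.
The latitude characters are unchanged.

PJ03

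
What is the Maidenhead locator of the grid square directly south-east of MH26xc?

MH36ab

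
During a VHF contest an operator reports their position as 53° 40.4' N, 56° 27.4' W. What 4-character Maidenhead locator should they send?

GO13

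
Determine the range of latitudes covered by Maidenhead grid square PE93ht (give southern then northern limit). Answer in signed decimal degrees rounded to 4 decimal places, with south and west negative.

-46.2083, -46.1667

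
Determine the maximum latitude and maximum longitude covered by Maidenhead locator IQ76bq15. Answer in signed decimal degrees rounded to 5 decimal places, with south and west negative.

76.69167, -5.90000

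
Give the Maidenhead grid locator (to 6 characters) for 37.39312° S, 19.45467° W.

IF02go

Add 180° to longitude and 90° to latitude: 160.5453, 52.6069.
Field: lon ⌊160.5453/20⌋ = 8 → I; lat ⌊52.6069/10⌋ = 5 → F.
Square: lon ⌊0.5453/2⌋ = 0; lat ⌊2.6069/1⌋ = 2.
Subsquare: lon ⌊0.5453/0.0833333⌋ = 6 → g; lat ⌊0.6069/0.0416667⌋ = 14 → o.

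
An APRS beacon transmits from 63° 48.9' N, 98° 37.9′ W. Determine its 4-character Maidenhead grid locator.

EP03

Shift to the Maidenhead origin (180°W, 90°S): lon 81.37, lat 153.81.
Field: 81.37/20 → 4 → E, 153.81/10 → 15 → P; chars EP.
Square: 1.37/2 → 0, 3.81/1 → 3; chars 03.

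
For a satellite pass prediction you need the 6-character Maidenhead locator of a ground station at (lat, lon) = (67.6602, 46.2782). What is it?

LP37dp

Offset from 180°W / 90°S: lon 226.2782°, lat 157.6602°.
Field: lon ⌊226.2782/20⌋ = 11 → L; lat ⌊157.6602/10⌋ = 15 → P.
Square: lon ⌊6.2782/2⌋ = 3; lat ⌊7.6602/1⌋ = 7.
Subsquare: lon ⌊0.2782/0.0833333⌋ = 3 → d; lat ⌊0.6602/0.0416667⌋ = 15 → p.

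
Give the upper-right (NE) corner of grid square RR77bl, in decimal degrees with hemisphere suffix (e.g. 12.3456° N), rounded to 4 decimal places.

87.5000° N, 174.1667° E

Field R=17, R=17: +17·20° lon, +17·10° lat → SW at lon 160°, lat 80°.
Square 7, 7: +7·2° lon, +7·1° lat → SW at lon 174°, lat 87°.
Subsquare b=1, l=11: +1·0.0833333° lon, +11·0.0416667° lat → SW at lon 174.083°, lat 87.4583°.
Cell spans 0.0833333° lon × 0.0416667° lat. NE corner is SW corner plus one full cell.
latitude 87.5000° N, longitude 174.1667° E.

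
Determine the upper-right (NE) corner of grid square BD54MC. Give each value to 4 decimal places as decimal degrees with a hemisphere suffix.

Field B=1, D=3: +1·20° lon, +3·10° lat → SW at lon -160°, lat -60°.
Square 5, 4: +5·2° lon, +4·1° lat → SW at lon -150°, lat -56°.
Subsquare m=12, c=2: +12·0.0833333° lon, +2·0.0416667° lat → SW at lon -149°, lat -55.9167°.
Cell spans 0.0833333° lon × 0.0416667° lat. NE corner is SW corner plus one full cell.
latitude 55.8750° S, longitude 148.9167° W.

55.8750° S, 148.9167° W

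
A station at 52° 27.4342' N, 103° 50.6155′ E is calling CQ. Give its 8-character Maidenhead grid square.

Offset from 180°W / 90°S: lon 283.84359°, lat 142.45724°.
Field: lon ⌊283.84359/20⌋ = 14 → O; lat ⌊142.45724/10⌋ = 14 → O.
Square: lon ⌊3.84359/2⌋ = 1; lat ⌊2.45724/1⌋ = 2.
Subsquare: lon ⌊1.84359/0.0833333⌋ = 22 → w; lat ⌊0.45724/0.0416667⌋ = 10 → k.
Extended square: lon ⌊0.01026/0.00833333⌋ = 1; lat ⌊0.04057/0.00416667⌋ = 9.

OO12wk19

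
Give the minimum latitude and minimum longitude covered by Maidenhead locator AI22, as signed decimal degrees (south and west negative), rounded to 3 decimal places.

-8.000, -176.000

Field A=0, I=8: +0·20° lon, +8·10° lat → SW at lon -180°, lat -10°.
Square 2, 2: +2·2° lon, +2·1° lat → SW at lon -176°, lat -8°.
latitude -8.000, longitude -176.000.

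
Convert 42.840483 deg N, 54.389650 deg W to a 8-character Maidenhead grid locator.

Offset from 180°W / 90°S: lon 125.61035°, lat 132.84048°.
Field: 125.61035/20 → 6 → G, 132.84048/10 → 13 → N; chars GN.
Square: 5.61035/2 → 2, 2.84048/1 → 2; chars 22.
Subsquare: 1.61035/0.0833333 → 19 → t, 0.84048/0.0416667 → 20 → u; chars tu.
Extended square: 0.02702/0.00833333 → 3, 0.00715/0.00416667 → 1; chars 31.

GN22tu31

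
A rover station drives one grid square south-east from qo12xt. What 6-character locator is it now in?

Longitude subsquare x = 23; +1 → 24, wraps to 0 = a, carry into square.
Longitude square 1; +1 → 2.
Latitude subsquare t = 19; −1 → 18 = s.

QO22as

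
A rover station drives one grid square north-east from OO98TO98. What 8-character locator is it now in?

OO98uo09

Longitude extended square 9; +1 → 10, wraps to 0, carry into subsquare.
Longitude subsquare t = 19; +1 → 20 = u.
Latitude extended square 8; +1 → 9.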